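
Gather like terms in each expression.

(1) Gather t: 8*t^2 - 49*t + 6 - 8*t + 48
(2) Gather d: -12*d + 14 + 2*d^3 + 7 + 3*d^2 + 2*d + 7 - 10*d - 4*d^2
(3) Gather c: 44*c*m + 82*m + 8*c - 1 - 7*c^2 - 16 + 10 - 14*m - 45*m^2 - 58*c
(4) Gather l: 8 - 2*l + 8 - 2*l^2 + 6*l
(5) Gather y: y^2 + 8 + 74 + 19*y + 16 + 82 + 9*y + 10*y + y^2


(1) = 8*t^2 - 57*t + 54
(2) = 2*d^3 - d^2 - 20*d + 28
(3) = -7*c^2 + c*(44*m - 50) - 45*m^2 + 68*m - 7
(4) = -2*l^2 + 4*l + 16
(5) = 2*y^2 + 38*y + 180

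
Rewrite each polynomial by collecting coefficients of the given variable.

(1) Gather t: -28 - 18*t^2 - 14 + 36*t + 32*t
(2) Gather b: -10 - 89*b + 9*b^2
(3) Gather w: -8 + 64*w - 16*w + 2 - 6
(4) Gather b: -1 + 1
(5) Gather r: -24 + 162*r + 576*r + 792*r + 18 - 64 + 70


(1) = -18*t^2 + 68*t - 42
(2) = 9*b^2 - 89*b - 10
(3) = 48*w - 12
(4) = 0
(5) = 1530*r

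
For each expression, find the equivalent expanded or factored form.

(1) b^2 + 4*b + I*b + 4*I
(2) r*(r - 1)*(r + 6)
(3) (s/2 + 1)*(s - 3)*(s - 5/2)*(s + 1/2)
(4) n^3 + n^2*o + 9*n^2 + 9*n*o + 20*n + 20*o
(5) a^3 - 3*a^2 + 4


(1) = (b + 4)*(b + I)
(2) = r^3 + 5*r^2 - 6*r
(3) = s^4/2 - 3*s^3/2 - 21*s^2/8 + 53*s/8 + 15/4
(4) = (n + 4)*(n + 5)*(n + o)
(5) = (a - 2)^2*(a + 1)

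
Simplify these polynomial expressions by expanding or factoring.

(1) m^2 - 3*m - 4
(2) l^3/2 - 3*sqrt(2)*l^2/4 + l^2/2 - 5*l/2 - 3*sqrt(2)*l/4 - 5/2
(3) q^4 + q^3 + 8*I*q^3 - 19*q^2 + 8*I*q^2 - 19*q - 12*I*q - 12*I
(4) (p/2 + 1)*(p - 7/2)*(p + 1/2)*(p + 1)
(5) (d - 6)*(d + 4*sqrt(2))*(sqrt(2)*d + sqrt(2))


(1) = (m - 4)*(m + 1)
(2) = (l/2 + 1/2)*(l - 5*sqrt(2)/2)*(l + sqrt(2))
(3) = (q + 1)*(q + I)*(q + 3*I)*(q + 4*I)
(4) = p^4/2 - 35*p^2/8 - 45*p/8 - 7/4
(5) = sqrt(2)*d^3 - 5*sqrt(2)*d^2 + 8*d^2 - 40*d - 6*sqrt(2)*d - 48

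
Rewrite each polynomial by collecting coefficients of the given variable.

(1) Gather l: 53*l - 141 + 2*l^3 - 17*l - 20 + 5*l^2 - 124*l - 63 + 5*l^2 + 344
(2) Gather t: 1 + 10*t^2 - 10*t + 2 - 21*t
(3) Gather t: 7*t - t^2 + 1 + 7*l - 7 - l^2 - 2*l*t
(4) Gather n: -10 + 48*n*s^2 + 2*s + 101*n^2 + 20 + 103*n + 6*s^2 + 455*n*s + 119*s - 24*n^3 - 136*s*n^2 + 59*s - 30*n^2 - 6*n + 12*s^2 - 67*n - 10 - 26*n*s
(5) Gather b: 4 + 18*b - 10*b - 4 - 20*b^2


(1) = 2*l^3 + 10*l^2 - 88*l + 120
(2) = 10*t^2 - 31*t + 3
(3) = -l^2 + 7*l - t^2 + t*(7 - 2*l) - 6
(4) = -24*n^3 + n^2*(71 - 136*s) + n*(48*s^2 + 429*s + 30) + 18*s^2 + 180*s
(5) = -20*b^2 + 8*b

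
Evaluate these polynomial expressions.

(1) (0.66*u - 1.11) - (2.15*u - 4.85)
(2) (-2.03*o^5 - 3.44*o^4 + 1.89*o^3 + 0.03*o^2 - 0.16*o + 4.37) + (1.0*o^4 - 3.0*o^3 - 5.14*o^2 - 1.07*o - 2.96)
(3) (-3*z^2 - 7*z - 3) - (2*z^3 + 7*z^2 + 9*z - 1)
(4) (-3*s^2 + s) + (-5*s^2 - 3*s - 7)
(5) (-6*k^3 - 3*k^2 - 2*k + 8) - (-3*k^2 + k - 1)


(1) = 3.74 - 1.49*u
(2) = -2.03*o^5 - 2.44*o^4 - 1.11*o^3 - 5.11*o^2 - 1.23*o + 1.41
(3) = -2*z^3 - 10*z^2 - 16*z - 2
(4) = -8*s^2 - 2*s - 7
(5) = -6*k^3 - 3*k + 9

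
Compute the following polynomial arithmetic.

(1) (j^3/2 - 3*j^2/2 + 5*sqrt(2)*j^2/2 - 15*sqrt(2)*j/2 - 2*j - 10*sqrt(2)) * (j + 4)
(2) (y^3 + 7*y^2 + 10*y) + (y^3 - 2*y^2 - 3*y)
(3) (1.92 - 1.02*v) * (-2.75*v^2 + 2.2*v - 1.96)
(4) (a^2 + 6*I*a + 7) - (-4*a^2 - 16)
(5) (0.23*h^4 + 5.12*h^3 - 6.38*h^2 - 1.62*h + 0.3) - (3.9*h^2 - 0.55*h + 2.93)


(1) = j^4/2 + j^3/2 + 5*sqrt(2)*j^3/2 - 8*j^2 + 5*sqrt(2)*j^2/2 - 40*sqrt(2)*j - 8*j - 40*sqrt(2)
(2) = 2*y^3 + 5*y^2 + 7*y
(3) = 2.805*v^3 - 7.524*v^2 + 6.2232*v - 3.7632
(4) = 5*a^2 + 6*I*a + 23
(5) = 0.23*h^4 + 5.12*h^3 - 10.28*h^2 - 1.07*h - 2.63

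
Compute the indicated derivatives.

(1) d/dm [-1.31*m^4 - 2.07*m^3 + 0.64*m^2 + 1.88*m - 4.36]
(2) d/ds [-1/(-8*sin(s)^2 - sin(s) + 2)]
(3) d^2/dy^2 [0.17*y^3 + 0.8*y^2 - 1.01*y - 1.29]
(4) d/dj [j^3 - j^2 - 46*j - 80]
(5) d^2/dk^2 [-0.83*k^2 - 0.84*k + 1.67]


(1) = -5.24*m^3 - 6.21*m^2 + 1.28*m + 1.88
(2) = -(16*sin(s) + 1)*cos(s)/(8*sin(s)^2 + sin(s) - 2)^2
(3) = 1.02*y + 1.6
(4) = 3*j^2 - 2*j - 46
(5) = -1.66000000000000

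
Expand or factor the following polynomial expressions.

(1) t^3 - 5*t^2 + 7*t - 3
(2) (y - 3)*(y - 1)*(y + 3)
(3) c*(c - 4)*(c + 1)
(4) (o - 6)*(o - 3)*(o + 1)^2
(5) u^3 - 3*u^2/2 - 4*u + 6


(1) = (t - 3)*(t - 1)^2
(2) = y^3 - y^2 - 9*y + 9
(3) = c^3 - 3*c^2 - 4*c
(4) = o^4 - 7*o^3 + o^2 + 27*o + 18
(5) = (u - 2)*(u - 3/2)*(u + 2)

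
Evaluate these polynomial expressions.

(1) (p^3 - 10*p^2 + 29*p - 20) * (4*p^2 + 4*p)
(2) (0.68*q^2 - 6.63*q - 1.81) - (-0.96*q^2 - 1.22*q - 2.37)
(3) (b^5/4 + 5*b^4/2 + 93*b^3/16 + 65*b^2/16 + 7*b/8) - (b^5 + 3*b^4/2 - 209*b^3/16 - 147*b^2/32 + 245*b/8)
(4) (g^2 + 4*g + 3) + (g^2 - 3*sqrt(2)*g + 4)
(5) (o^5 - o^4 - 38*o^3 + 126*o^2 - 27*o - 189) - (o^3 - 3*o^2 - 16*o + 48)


(1) = 4*p^5 - 36*p^4 + 76*p^3 + 36*p^2 - 80*p
(2) = 1.64*q^2 - 5.41*q + 0.56
(3) = -3*b^5/4 + b^4 + 151*b^3/8 + 277*b^2/32 - 119*b/4
(4) = 2*g^2 - 3*sqrt(2)*g + 4*g + 7
(5) = o^5 - o^4 - 39*o^3 + 129*o^2 - 11*o - 237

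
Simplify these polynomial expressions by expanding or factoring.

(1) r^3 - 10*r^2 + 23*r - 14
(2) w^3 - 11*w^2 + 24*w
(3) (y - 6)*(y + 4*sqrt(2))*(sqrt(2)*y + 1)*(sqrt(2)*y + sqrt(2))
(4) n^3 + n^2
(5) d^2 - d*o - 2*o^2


(1) = (r - 7)*(r - 2)*(r - 1)
(2) = w*(w - 8)*(w - 3)
(3) = 2*y^4 - 10*y^3 + 9*sqrt(2)*y^3 - 45*sqrt(2)*y^2 - 4*y^2 - 54*sqrt(2)*y - 40*y - 48
(4) = n^2*(n + 1)
(5) = (d - 2*o)*(d + o)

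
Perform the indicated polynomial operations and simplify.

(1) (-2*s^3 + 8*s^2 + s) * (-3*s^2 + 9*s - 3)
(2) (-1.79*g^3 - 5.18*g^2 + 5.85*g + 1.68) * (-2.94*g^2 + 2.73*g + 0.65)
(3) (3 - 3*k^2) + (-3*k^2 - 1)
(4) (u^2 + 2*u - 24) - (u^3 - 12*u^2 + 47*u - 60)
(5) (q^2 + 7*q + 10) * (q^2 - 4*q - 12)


(1) = 6*s^5 - 42*s^4 + 75*s^3 - 15*s^2 - 3*s
(2) = 5.2626*g^5 + 10.3425*g^4 - 32.5039*g^3 + 7.6643*g^2 + 8.3889*g + 1.092
(3) = 2 - 6*k^2
(4) = -u^3 + 13*u^2 - 45*u + 36
(5) = q^4 + 3*q^3 - 30*q^2 - 124*q - 120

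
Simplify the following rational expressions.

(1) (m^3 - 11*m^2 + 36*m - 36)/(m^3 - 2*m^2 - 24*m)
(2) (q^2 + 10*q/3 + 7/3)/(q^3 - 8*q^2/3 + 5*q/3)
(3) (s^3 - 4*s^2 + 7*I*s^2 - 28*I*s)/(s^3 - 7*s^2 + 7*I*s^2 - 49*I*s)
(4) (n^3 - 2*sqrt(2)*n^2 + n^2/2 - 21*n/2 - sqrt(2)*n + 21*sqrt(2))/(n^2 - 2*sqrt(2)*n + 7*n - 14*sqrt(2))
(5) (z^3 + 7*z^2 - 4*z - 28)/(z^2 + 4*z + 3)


(1) = (m^2 - 5*m + 6)/(m^2 + 4*m)
(2) = (3*q^2 + 10*q + 7)/(3*q^3 - 8*q^2 + 5*q)
(3) = (s - 4)/(s - 7)
(4) = (2*n^2 + n - 21)/(2*n + 14)
(5) = (z^3 + 7*z^2 - 4*z - 28)/(z^2 + 4*z + 3)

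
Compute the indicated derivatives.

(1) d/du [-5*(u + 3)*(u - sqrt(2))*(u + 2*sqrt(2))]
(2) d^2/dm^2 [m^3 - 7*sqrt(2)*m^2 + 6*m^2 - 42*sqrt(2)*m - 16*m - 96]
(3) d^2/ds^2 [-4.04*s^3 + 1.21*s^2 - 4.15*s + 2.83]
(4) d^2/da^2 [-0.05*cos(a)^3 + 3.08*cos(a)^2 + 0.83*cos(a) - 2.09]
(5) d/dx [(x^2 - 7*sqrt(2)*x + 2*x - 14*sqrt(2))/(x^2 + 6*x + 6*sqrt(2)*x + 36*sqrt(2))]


(1) = -15*u^2 - 30*u - 10*sqrt(2)*u - 15*sqrt(2) + 20
(2) = 6*m - 14*sqrt(2) + 12
(3) = 2.42 - 24.24*s
(4) = -0.7925*cos(a) - 6.16*cos(2*a) + 0.1125*cos(3*a)
(5) = (4*x^2 + 13*sqrt(2)*x^2 + 100*sqrt(2)*x - 336 + 156*sqrt(2))/(x^4 + 12*x^3 + 12*sqrt(2)*x^3 + 108*x^2 + 144*sqrt(2)*x^2 + 432*sqrt(2)*x + 864*x + 2592)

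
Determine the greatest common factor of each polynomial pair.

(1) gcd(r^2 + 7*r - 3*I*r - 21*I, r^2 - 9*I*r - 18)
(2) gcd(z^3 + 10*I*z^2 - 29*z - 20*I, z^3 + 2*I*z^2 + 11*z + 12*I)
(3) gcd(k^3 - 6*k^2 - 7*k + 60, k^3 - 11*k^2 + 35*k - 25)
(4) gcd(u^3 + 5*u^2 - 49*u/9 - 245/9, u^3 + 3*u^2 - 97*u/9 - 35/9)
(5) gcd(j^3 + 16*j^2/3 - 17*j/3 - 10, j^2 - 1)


(1) = r - 3*I
(2) = z^2 + 5*I*z - 4
(3) = k - 5
(4) = gcd((u - 7/3)*(u + 7/3)*(u + 5), (u - 7/3)*(u + 1/3)*(u + 5)) = u^2 + 8*u/3 - 35/3
(5) = j + 1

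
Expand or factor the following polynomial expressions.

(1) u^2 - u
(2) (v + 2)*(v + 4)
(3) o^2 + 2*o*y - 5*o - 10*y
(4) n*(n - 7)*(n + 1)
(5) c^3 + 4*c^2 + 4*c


(1) = u*(u - 1)
(2) = v^2 + 6*v + 8
(3) = (o - 5)*(o + 2*y)
(4) = n^3 - 6*n^2 - 7*n
(5) = c*(c + 2)^2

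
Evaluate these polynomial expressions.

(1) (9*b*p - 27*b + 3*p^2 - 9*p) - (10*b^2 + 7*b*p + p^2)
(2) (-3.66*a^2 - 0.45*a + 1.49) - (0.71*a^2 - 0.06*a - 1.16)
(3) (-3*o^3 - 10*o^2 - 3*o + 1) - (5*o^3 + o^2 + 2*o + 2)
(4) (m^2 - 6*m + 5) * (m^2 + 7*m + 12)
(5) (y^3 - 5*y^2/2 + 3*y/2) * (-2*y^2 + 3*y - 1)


(1) = -10*b^2 + 2*b*p - 27*b + 2*p^2 - 9*p
(2) = -4.37*a^2 - 0.39*a + 2.65
(3) = -8*o^3 - 11*o^2 - 5*o - 1
(4) = m^4 + m^3 - 25*m^2 - 37*m + 60
(5) = -2*y^5 + 8*y^4 - 23*y^3/2 + 7*y^2 - 3*y/2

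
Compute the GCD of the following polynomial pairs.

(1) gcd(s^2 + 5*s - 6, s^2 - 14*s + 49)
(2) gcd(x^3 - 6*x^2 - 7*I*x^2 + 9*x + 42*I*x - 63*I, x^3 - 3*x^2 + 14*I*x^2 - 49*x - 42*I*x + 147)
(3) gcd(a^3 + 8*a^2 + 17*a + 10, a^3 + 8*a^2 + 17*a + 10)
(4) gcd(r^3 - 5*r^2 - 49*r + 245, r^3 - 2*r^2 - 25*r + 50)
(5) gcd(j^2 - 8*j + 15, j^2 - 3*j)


(1) = 1
(2) = x - 3
(3) = a^3 + 8*a^2 + 17*a + 10
(4) = gcd((r - 7)*(r - 5)*(r + 7), (r - 5)*(r - 2)*(r + 5)) = r - 5
(5) = j - 3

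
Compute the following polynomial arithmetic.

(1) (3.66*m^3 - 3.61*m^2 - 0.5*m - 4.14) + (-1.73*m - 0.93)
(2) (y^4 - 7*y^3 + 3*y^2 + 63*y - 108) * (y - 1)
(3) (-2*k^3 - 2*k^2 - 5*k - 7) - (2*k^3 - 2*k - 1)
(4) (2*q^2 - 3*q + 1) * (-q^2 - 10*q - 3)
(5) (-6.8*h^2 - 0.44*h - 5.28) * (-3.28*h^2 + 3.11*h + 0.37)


(1) = 3.66*m^3 - 3.61*m^2 - 2.23*m - 5.07
(2) = y^5 - 8*y^4 + 10*y^3 + 60*y^2 - 171*y + 108
(3) = -4*k^3 - 2*k^2 - 3*k - 6
(4) = -2*q^4 - 17*q^3 + 23*q^2 - q - 3
(5) = 22.304*h^4 - 19.7048*h^3 + 13.434*h^2 - 16.5836*h - 1.9536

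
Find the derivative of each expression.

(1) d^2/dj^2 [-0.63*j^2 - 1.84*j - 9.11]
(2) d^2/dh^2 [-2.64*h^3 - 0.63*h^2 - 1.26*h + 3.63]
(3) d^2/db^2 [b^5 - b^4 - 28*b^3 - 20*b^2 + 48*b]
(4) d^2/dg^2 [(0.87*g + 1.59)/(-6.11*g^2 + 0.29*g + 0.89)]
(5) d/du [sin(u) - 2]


(1) = -1.26000000000000
(2) = -15.84*h - 1.26
(3) = 20*b^3 - 12*b^2 - 168*b - 40
(4) = ((0.87*g + 1.59)*(12.22*g - 0.29)*(24.44*g - 0.58) + (31.8942*g + 18.9252)*(-6.11*g^2 + 0.29*g + 0.89))/(-6.11*g^2 + 0.29*g + 0.89)^3
(5) = cos(u)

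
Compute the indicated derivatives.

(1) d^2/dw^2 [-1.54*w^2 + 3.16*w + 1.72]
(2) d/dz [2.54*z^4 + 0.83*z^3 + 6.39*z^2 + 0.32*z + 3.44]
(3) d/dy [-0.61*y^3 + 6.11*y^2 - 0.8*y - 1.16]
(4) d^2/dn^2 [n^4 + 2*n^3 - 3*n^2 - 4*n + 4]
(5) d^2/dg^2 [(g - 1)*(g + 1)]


(1) = -3.08000000000000
(2) = 10.16*z^3 + 2.49*z^2 + 12.78*z + 0.32
(3) = -1.83*y^2 + 12.22*y - 0.8
(4) = 12*n^2 + 12*n - 6
(5) = 2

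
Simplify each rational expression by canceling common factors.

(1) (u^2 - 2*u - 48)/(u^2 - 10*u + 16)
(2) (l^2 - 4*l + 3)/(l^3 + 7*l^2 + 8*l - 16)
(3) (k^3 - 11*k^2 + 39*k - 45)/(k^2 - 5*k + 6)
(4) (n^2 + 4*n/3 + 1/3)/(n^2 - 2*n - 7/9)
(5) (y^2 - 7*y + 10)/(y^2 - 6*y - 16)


(1) = (u + 6)/(u - 2)
(2) = (l - 3)/(l^2 + 8*l + 16)
(3) = (k^2 - 8*k + 15)/(k - 2)
(4) = (3*n + 3)/(3*n - 7)
(5) = (y^2 - 7*y + 10)/(y^2 - 6*y - 16)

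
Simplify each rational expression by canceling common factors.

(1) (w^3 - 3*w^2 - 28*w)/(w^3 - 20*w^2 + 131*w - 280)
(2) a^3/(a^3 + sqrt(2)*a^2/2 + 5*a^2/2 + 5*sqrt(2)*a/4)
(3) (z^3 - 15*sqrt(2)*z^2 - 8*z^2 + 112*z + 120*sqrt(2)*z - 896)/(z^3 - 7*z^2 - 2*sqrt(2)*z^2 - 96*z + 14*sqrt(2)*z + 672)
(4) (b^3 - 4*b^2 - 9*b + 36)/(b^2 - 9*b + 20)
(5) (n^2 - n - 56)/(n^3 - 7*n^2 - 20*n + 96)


(1) = (w^2 + 4*w)/(w^2 - 13*w + 40)
(2) = 4*a^2/(4*a^2 + a*(2*sqrt(2) + 10) + 5*sqrt(2))
(3) = (z^2 + z*(-7*sqrt(2) - 8) + 56*sqrt(2))/(z^2 + z*(-7 + 6*sqrt(2)) - 42*sqrt(2))
(4) = (b^2 - 9)/(b - 5)
(5) = (n + 7)/(n^2 + n - 12)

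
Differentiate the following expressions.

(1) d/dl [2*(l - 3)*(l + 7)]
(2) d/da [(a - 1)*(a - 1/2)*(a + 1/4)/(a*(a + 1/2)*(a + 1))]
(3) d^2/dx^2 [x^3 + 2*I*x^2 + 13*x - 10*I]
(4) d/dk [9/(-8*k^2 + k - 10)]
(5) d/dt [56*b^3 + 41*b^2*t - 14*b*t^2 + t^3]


(1) = 4*l + 8
(2) = (44*a^4 + 12*a^3 - 19*a^2 - 6*a - 1)/(4*a^2*(4*a^4 + 12*a^3 + 13*a^2 + 6*a + 1))
(3) = 6*x + 4*I
(4) = 9*(16*k - 1)/(8*k^2 - k + 10)^2
(5) = 41*b^2 - 28*b*t + 3*t^2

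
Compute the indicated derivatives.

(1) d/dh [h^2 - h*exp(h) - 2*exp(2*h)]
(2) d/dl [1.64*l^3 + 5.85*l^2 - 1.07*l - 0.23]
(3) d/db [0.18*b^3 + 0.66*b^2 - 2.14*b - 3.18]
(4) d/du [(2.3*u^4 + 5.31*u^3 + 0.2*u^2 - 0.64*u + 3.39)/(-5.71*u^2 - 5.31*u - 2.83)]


(1) = -h*exp(h) + 2*h - 4*exp(2*h) - exp(h)
(2) = 4.92*l^2 + 11.7*l - 1.07
(3) = 0.54*b^2 + 1.32*b - 2.14
(4) = (-26.266*u^5 - 66.9591*u^4 - 82.4282*u^3 - 49.7983*u^2 + 37.5818*u + 19.8121)/(32.6041*u^4 + 60.6402*u^3 + 60.5147*u^2 + 30.0546*u + 8.0089)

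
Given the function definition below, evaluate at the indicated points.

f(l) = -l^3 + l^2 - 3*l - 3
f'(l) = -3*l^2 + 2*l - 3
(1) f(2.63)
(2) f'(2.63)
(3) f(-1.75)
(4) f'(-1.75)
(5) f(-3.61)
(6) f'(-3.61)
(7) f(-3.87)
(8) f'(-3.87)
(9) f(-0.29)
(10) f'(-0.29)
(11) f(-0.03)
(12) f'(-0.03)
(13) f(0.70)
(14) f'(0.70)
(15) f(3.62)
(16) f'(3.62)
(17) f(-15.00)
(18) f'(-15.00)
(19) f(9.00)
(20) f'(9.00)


(1) = -22.16
(2) = -18.49
(3) = 10.67
(4) = -15.69
(5) = 67.91
(6) = -49.32
(7) = 81.55
(8) = -55.67
(9) = -2.02
(10) = -3.83
(11) = -2.91
(12) = -3.06
(13) = -4.95
(14) = -3.07
(15) = -48.19
(16) = -35.07
(17) = 3642.00
(18) = -708.00
(19) = -678.00
(20) = -228.00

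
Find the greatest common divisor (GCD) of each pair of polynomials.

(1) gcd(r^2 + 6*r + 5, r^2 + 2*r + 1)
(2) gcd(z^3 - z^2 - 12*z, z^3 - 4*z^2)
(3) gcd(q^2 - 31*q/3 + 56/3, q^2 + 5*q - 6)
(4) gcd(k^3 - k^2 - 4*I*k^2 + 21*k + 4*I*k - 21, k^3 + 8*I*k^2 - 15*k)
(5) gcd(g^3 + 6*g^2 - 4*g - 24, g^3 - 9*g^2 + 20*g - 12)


(1) = r + 1
(2) = gcd(z*(z - 4)*(z + 3), z^2*(z - 4)) = z^2 - 4*z
(3) = gcd((q - 8)*(q - 7/3), (q - 1)*(q + 6)) = 1
(4) = k + 3*I
(5) = gcd((g - 2)*(g + 2)*(g + 6), (g - 6)*(g - 2)*(g - 1)) = g - 2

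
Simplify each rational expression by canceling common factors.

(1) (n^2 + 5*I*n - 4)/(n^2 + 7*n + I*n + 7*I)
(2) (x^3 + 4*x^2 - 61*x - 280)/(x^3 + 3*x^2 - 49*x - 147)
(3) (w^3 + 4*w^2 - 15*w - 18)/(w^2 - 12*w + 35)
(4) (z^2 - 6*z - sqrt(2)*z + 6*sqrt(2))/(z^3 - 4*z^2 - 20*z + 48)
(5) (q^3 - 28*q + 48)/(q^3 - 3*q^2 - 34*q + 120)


(1) = (n + 4*I)/(n + 7)
(2) = (x^2 - 3*x - 40)/(x^2 - 4*x - 21)
(3) = (w^3 + 4*w^2 - 15*w - 18)/(w^2 - 12*w + 35)
(4) = (z - sqrt(2))/(z^2 + 2*z - 8)
(5) = (q - 2)/(q - 5)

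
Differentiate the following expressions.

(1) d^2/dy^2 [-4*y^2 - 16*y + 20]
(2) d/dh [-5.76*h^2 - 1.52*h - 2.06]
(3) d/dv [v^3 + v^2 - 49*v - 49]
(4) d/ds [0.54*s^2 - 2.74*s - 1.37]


(1) = -8
(2) = -11.52*h - 1.52
(3) = 3*v^2 + 2*v - 49
(4) = 1.08*s - 2.74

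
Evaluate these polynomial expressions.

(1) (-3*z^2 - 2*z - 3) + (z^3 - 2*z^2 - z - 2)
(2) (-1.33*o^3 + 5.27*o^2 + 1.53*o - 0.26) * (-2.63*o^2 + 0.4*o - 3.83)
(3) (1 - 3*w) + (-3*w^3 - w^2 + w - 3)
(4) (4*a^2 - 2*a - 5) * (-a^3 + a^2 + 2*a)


(1) = z^3 - 5*z^2 - 3*z - 5
(2) = 3.4979*o^5 - 14.3921*o^4 + 3.178*o^3 - 18.8883*o^2 - 5.9639*o + 0.9958
(3) = -3*w^3 - w^2 - 2*w - 2
(4) = -4*a^5 + 6*a^4 + 11*a^3 - 9*a^2 - 10*a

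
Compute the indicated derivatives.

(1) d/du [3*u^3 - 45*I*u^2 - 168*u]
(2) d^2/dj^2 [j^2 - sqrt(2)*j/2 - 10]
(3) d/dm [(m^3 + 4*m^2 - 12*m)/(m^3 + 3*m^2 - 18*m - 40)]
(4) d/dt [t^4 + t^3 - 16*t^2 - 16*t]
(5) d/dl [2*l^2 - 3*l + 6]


(1) = 9*u^2 - 90*I*u - 168
(2) = 2
(3) = (-m^4 - 12*m^3 - 156*m^2 - 320*m + 480)/(m^6 + 6*m^5 - 27*m^4 - 188*m^3 + 84*m^2 + 1440*m + 1600)
(4) = 4*t^3 + 3*t^2 - 32*t - 16
(5) = 4*l - 3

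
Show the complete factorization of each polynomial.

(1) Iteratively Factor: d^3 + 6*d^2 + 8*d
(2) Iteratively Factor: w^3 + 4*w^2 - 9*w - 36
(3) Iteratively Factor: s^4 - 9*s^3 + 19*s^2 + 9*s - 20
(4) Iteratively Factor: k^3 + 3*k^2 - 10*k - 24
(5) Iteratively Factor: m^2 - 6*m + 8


(1) = (d + 2)*(d^2 + 4*d) = d*(d + 2)*(d + 4)
(2) = (w + 3)*(w^2 + w - 12) = (w + 3)*(w + 4)*(w - 3)
(3) = (s - 4)*(s^3 - 5*s^2 - s + 5) = (s - 5)*(s - 4)*(s^2 - 1) = (s - 5)*(s - 4)*(s + 1)*(s - 1)
(4) = (k - 3)*(k^2 + 6*k + 8) = (k - 3)*(k + 4)*(k + 2)
(5) = (m - 4)*(m - 2)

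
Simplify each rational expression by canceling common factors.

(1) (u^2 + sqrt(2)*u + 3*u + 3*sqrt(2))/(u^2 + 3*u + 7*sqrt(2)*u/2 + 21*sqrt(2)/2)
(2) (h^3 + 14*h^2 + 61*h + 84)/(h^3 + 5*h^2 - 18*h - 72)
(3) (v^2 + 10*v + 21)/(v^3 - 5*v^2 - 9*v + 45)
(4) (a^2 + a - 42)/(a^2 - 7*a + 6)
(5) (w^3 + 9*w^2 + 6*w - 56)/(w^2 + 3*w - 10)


(1) = (2*u + 2*sqrt(2))/(2*u + 7*sqrt(2))
(2) = (h^2 + 11*h + 28)/(h^2 + 2*h - 24)
(3) = (v + 7)/(v^2 - 8*v + 15)
(4) = (a + 7)/(a - 1)
(5) = (w^2 + 11*w + 28)/(w + 5)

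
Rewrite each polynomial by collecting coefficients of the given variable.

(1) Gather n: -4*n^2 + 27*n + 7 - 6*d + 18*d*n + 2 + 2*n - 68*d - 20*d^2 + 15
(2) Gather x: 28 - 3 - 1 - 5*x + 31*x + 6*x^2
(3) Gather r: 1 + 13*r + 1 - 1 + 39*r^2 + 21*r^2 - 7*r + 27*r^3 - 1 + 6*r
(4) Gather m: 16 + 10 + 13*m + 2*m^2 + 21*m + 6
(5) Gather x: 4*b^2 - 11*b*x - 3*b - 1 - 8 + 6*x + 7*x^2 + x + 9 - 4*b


(1) = -20*d^2 - 74*d - 4*n^2 + n*(18*d + 29) + 24
(2) = 6*x^2 + 26*x + 24
(3) = 27*r^3 + 60*r^2 + 12*r
(4) = 2*m^2 + 34*m + 32
(5) = 4*b^2 - 7*b + 7*x^2 + x*(7 - 11*b)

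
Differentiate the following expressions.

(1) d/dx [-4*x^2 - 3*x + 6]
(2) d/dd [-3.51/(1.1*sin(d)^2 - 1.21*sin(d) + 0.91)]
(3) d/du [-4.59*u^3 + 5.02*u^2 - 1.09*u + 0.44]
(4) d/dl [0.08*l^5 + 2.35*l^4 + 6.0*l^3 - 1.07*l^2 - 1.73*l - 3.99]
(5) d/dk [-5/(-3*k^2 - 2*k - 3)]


(1) = -8*x - 3
(2) = (7.722*sin(d) - 4.2471)*cos(d)/(1.1*sin(d)^2 - 1.21*sin(d) + 0.91)^2
(3) = -13.77*u^2 + 10.04*u - 1.09
(4) = 0.4*l^4 + 9.4*l^3 + 18.0*l^2 - 2.14*l - 1.73
(5) = 10*(-3*k - 1)/(3*k^2 + 2*k + 3)^2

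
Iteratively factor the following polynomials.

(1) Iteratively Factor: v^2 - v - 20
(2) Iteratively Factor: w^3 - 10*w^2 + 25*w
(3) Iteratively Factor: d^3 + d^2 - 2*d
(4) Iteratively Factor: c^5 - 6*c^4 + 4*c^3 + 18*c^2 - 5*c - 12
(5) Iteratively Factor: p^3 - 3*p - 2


(1) = (v + 4)*(v - 5)
(2) = (w - 5)*(w^2 - 5*w) = (w - 5)^2*(w)
(3) = (d)*(d^2 + d - 2) = d*(d - 1)*(d + 2)
(4) = (c - 4)*(c^4 - 2*c^3 - 4*c^2 + 2*c + 3) = (c - 4)*(c + 1)*(c^3 - 3*c^2 - c + 3) = (c - 4)*(c + 1)^2*(c^2 - 4*c + 3) = (c - 4)*(c - 1)*(c + 1)^2*(c - 3)
(5) = (p - 2)*(p^2 + 2*p + 1) = (p - 2)*(p + 1)*(p + 1)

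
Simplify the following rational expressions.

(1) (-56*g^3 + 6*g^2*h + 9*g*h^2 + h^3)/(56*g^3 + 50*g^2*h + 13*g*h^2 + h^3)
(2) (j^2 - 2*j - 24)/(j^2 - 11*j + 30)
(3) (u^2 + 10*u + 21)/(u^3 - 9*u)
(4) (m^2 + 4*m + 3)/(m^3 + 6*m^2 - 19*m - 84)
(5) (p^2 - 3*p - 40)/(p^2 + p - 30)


(1) = (-2*g + h)/(2*g + h)
(2) = (j + 4)/(j - 5)
(3) = (u + 7)/(u^2 - 3*u)
(4) = (m + 1)/(m^2 + 3*m - 28)
(5) = (p^2 - 3*p - 40)/(p^2 + p - 30)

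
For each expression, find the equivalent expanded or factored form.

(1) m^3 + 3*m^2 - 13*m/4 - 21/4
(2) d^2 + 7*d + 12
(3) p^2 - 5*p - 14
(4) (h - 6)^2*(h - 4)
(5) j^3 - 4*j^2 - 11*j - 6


(1) = (m - 3/2)*(m + 1)*(m + 7/2)
(2) = (d + 3)*(d + 4)
(3) = (p - 7)*(p + 2)
(4) = h^3 - 16*h^2 + 84*h - 144
(5) = (j - 6)*(j + 1)^2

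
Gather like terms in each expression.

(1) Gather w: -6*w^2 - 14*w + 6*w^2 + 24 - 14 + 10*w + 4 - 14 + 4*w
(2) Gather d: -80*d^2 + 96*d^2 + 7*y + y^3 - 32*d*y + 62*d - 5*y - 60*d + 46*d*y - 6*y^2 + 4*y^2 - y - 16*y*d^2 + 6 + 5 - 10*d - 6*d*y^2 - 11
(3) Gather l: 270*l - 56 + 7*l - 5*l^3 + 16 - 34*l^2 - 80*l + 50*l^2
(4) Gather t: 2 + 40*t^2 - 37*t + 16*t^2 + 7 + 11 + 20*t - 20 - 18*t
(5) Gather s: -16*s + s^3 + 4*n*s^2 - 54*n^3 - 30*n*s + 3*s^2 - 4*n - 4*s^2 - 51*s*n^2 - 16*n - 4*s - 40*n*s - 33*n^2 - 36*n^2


(1) = 0
(2) = d^2*(16 - 16*y) + d*(-6*y^2 + 14*y - 8) + y^3 - 2*y^2 + y
(3) = -5*l^3 + 16*l^2 + 197*l - 40
(4) = 56*t^2 - 35*t
(5) = -54*n^3 - 69*n^2 - 20*n + s^3 + s^2*(4*n - 1) + s*(-51*n^2 - 70*n - 20)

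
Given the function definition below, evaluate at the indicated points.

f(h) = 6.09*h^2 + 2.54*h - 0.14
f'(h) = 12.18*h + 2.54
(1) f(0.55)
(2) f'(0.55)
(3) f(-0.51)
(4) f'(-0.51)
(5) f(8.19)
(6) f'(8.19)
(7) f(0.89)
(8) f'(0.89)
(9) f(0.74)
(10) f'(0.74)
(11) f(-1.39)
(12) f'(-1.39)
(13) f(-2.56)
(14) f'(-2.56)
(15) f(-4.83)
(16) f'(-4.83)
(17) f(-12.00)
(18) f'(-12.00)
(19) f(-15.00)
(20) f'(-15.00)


(1) = 3.10
(2) = 9.24
(3) = 0.15
(4) = -3.67
(5) = 429.16
(6) = 102.29
(7) = 6.94
(8) = 13.38
(9) = 5.07
(10) = 11.55
(11) = 8.10
(12) = -14.39
(13) = 33.27
(14) = -28.64
(15) = 129.66
(16) = -56.29
(17) = 846.34
(18) = -143.62
(19) = 1332.01
(20) = -180.16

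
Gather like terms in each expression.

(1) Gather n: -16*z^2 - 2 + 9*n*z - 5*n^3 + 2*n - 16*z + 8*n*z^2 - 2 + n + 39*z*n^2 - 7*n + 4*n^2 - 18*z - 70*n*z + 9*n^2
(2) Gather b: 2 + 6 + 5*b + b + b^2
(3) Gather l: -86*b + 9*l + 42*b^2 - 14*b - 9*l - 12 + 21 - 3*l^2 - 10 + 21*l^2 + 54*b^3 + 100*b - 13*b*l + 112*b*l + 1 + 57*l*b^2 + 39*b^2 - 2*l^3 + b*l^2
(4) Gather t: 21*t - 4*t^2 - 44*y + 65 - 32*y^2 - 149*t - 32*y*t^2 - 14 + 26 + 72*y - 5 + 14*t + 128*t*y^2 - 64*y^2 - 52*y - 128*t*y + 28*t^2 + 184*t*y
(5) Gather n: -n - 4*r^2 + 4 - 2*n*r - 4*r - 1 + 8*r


(1) = -5*n^3 + n^2*(39*z + 13) + n*(8*z^2 - 61*z - 4) - 16*z^2 - 34*z - 4
(2) = b^2 + 6*b + 8
(3) = 54*b^3 + 81*b^2 - 2*l^3 + l^2*(b + 18) + l*(57*b^2 + 99*b)
(4) = t^2*(24 - 32*y) + t*(128*y^2 + 56*y - 114) - 96*y^2 - 24*y + 72
(5) = n*(-2*r - 1) - 4*r^2 + 4*r + 3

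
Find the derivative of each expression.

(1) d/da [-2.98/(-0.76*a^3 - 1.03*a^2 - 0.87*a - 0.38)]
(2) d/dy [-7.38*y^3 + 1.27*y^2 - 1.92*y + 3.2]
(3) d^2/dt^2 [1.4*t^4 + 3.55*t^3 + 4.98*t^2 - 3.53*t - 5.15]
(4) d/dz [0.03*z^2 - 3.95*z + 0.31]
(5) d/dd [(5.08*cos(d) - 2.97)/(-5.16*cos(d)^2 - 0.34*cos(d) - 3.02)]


(1) = (-6.7944*a^2 - 6.1388*a - 2.5926)/(0.76*a^3 + 1.03*a^2 + 0.87*a + 0.38)^2
(2) = -22.14*y^2 + 2.54*y - 1.92
(3) = 16.8*t^2 + 21.3*t + 9.96
(4) = 0.06*z - 3.95
(5) = (-26.2128*cos(d)^2 + 30.6504*cos(d) + 16.3514)*sin(d)/(26.6256*cos(d)^4 + 3.5088*cos(d)^3 + 31.282*cos(d)^2 + 2.0536*cos(d) + 9.1204)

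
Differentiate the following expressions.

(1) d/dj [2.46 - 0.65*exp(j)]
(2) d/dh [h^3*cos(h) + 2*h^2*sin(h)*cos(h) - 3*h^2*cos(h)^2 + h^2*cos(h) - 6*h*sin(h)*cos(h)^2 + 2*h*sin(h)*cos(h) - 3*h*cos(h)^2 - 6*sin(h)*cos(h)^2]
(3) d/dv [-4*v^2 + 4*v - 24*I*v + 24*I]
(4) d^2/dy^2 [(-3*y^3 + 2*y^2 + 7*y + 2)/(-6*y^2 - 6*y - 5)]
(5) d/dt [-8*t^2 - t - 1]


(1) = -0.65*exp(j)
(2) = -h^3*sin(h) - h^2*sin(h) + 3*h^2*sin(2*h) + 3*h^2*cos(h) + 2*h^2*cos(2*h) + 5*h*sin(2*h) + h*cos(h)/2 - h*cos(2*h) - 9*h*cos(3*h)/2 - 3*h + 9*sin(h)/2 + sin(2*h) - 3*sin(3*h)/2 - 6*sqrt(2)*sin(h + pi/4) + 9*cos(h)/2 - 3*cos(2*h)/2 - 9*cos(3*h)/2 - 3/2
(3) = -8*v + 4 - 24*I
(4) = 2*(-162*y^3 + 234*y^2 + 639*y + 148)/(216*y^6 + 648*y^5 + 1188*y^4 + 1296*y^3 + 990*y^2 + 450*y + 125)
(5) = -16*t - 1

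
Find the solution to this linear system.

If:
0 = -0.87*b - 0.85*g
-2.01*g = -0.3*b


Then:
b = 0.00
g = 0.00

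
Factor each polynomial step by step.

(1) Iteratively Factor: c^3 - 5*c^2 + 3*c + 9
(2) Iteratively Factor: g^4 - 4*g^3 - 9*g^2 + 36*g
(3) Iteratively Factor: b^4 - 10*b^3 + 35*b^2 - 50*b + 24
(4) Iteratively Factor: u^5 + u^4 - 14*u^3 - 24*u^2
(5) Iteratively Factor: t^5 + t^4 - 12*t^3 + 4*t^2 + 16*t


(1) = (c - 3)*(c^2 - 2*c - 3) = (c - 3)^2*(c + 1)
(2) = (g + 3)*(g^3 - 7*g^2 + 12*g) = (g - 3)*(g + 3)*(g^2 - 4*g) = g*(g - 3)*(g + 3)*(g - 4)
(3) = (b - 1)*(b^3 - 9*b^2 + 26*b - 24) = (b - 2)*(b - 1)*(b^2 - 7*b + 12) = (b - 4)*(b - 2)*(b - 1)*(b - 3)
(4) = (u - 4)*(u^4 + 5*u^3 + 6*u^2) = u*(u - 4)*(u^3 + 5*u^2 + 6*u) = u^2*(u - 4)*(u^2 + 5*u + 6) = u^2*(u - 4)*(u + 3)*(u + 2)
(5) = (t - 2)*(t^4 + 3*t^3 - 6*t^2 - 8*t) = (t - 2)*(t + 1)*(t^3 + 2*t^2 - 8*t) = (t - 2)^2*(t + 1)*(t^2 + 4*t) = (t - 2)^2*(t + 1)*(t + 4)*(t)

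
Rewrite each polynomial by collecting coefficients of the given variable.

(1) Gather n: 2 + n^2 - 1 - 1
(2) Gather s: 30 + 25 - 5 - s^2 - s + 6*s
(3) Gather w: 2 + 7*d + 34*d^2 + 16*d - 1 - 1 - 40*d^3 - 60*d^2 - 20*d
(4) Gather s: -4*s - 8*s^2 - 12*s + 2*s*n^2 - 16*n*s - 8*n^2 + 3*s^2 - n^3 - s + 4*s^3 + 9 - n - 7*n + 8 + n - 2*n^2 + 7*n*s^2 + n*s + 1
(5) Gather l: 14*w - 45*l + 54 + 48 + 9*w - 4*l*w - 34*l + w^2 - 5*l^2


(1) = n^2
(2) = -s^2 + 5*s + 50
(3) = -40*d^3 - 26*d^2 + 3*d
(4) = -n^3 - 10*n^2 - 7*n + 4*s^3 + s^2*(7*n - 5) + s*(2*n^2 - 15*n - 17) + 18
(5) = -5*l^2 + l*(-4*w - 79) + w^2 + 23*w + 102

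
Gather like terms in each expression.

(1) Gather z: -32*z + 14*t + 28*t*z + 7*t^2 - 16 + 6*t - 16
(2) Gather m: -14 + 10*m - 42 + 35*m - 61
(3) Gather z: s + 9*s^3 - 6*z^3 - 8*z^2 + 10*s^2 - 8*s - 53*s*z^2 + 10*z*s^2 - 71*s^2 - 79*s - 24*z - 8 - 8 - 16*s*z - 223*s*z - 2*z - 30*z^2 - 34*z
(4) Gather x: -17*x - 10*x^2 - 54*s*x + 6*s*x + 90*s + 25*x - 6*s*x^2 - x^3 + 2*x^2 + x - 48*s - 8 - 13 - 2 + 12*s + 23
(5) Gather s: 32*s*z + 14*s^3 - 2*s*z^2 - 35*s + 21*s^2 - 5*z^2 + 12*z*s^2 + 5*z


(1) = 7*t^2 + 20*t + z*(28*t - 32) - 32
(2) = 45*m - 117
(3) = 9*s^3 - 61*s^2 - 86*s - 6*z^3 + z^2*(-53*s - 38) + z*(10*s^2 - 239*s - 60) - 16
(4) = 54*s - x^3 + x^2*(-6*s - 8) + x*(9 - 48*s)
(5) = 14*s^3 + s^2*(12*z + 21) + s*(-2*z^2 + 32*z - 35) - 5*z^2 + 5*z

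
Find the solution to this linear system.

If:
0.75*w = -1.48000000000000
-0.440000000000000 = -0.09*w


Then:
No Solution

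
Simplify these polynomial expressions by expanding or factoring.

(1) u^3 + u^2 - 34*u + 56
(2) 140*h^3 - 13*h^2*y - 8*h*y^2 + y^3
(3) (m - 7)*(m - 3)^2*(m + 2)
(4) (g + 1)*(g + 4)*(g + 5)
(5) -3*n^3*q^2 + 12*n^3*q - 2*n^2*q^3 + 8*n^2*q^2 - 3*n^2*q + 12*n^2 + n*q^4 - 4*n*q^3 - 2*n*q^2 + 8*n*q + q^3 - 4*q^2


(1) = (u - 4)*(u - 2)*(u + 7)
(2) = (-7*h + y)*(-5*h + y)*(4*h + y)
(3) = m^4 - 11*m^3 + 25*m^2 + 39*m - 126
(4) = g^3 + 10*g^2 + 29*g + 20
(5) = (-3*n + q)*(n + q)*(q - 4)*(n*q + 1)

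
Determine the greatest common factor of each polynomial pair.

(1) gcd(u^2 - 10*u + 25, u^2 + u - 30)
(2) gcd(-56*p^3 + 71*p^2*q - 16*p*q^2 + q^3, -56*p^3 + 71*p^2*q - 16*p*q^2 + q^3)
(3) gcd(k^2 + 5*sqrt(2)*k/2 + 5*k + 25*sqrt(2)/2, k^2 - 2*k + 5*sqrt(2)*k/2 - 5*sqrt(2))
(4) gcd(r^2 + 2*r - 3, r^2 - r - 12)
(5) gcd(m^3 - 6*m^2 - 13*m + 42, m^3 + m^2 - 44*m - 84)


(1) = u - 5
(2) = 56*p^3 - 71*p^2*q + 16*p*q^2 - q^3
(3) = k + 5*sqrt(2)/2
(4) = gcd((r - 1)*(r + 3), (r - 4)*(r + 3)) = r + 3
(5) = gcd((m - 7)*(m - 2)*(m + 3), (m - 7)*(m + 2)*(m + 6)) = m - 7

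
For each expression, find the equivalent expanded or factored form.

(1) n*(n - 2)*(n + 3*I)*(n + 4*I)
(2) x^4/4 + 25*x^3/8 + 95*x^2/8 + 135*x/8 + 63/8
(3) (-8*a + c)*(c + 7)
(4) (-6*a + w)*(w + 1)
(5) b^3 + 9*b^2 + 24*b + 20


(1) = n^4 - 2*n^3 + 7*I*n^3 - 12*n^2 - 14*I*n^2 + 24*n
(2) = (x/4 + 1/4)*(x + 3/2)*(x + 3)*(x + 7)
(3) = -8*a*c - 56*a + c^2 + 7*c
(4) = -6*a*w - 6*a + w^2 + w
(5) = (b + 2)^2*(b + 5)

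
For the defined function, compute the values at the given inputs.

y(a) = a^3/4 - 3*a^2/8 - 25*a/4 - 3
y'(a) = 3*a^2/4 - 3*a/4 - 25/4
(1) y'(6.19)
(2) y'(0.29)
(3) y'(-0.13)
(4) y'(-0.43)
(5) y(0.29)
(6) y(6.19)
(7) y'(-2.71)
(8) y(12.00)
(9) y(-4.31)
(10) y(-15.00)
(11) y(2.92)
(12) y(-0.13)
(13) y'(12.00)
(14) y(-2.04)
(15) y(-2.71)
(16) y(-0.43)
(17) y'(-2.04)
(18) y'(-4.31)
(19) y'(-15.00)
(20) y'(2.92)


(1) = 17.84
(2) = -6.40
(3) = -6.14
(4) = -5.79
(5) = -4.84
(6) = 3.24
(7) = 1.29
(8) = 300.00
(9) = -3.04
(10) = -837.38
(11) = -18.22
(12) = -2.19
(13) = 92.75
(14) = 6.07
(15) = 6.21
(16) = -0.40
(17) = -1.60
(18) = 10.91
(19) = 173.75
(20) = -2.05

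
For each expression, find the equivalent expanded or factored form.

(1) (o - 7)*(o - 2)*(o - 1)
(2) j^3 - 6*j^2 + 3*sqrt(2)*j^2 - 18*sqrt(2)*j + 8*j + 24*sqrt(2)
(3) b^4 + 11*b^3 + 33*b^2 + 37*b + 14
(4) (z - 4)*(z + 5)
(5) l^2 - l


(1) = o^3 - 10*o^2 + 23*o - 14
(2) = (j - 4)*(j - 2)*(j + 3*sqrt(2))
(3) = (b + 1)^2*(b + 2)*(b + 7)
(4) = z^2 + z - 20
(5) = l*(l - 1)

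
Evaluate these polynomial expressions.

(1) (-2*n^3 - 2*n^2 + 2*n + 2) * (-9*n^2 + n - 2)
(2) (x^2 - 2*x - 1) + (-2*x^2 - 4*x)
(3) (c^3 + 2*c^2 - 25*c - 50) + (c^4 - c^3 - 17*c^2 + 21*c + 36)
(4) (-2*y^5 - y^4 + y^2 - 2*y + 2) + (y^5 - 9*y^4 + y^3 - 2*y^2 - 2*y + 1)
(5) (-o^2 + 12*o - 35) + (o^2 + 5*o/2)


(1) = 18*n^5 + 16*n^4 - 16*n^3 - 12*n^2 - 2*n - 4
(2) = -x^2 - 6*x - 1
(3) = c^4 - 15*c^2 - 4*c - 14
(4) = -y^5 - 10*y^4 + y^3 - y^2 - 4*y + 3
(5) = 29*o/2 - 35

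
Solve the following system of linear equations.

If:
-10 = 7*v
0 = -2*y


Then:
v = -10/7
y = 0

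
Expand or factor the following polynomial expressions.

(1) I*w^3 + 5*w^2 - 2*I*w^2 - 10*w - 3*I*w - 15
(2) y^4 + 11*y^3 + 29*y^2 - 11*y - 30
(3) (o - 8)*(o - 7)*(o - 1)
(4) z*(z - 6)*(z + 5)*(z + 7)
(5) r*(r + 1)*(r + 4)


(1) = (w - 3)*(w - 5*I)*(I*w + I)
(2) = (y - 1)*(y + 1)*(y + 5)*(y + 6)
(3) = o^3 - 16*o^2 + 71*o - 56
(4) = z^4 + 6*z^3 - 37*z^2 - 210*z
(5) = r^3 + 5*r^2 + 4*r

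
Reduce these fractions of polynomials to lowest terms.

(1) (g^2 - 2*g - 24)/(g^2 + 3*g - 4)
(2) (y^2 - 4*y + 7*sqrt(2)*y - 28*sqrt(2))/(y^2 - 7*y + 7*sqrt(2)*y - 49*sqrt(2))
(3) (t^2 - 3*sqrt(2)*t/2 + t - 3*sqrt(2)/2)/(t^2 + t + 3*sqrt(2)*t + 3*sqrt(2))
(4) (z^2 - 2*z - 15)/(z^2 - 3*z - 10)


(1) = (g - 6)/(g - 1)
(2) = (y - 4)/(y - 7)
(3) = (2*t - 3*sqrt(2))/(2*t + 6*sqrt(2))
(4) = (z + 3)/(z + 2)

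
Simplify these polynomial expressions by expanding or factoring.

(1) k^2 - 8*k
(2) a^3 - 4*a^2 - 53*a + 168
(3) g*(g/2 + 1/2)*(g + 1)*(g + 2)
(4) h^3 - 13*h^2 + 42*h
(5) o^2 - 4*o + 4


(1) = k*(k - 8)
(2) = (a - 8)*(a - 3)*(a + 7)
(3) = g^4/2 + 2*g^3 + 5*g^2/2 + g
(4) = h*(h - 7)*(h - 6)
(5) = (o - 2)^2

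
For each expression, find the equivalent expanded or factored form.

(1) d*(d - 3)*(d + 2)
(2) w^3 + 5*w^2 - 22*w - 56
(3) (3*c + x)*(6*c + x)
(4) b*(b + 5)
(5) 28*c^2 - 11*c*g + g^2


(1) = d^3 - d^2 - 6*d
(2) = (w - 4)*(w + 2)*(w + 7)
(3) = 18*c^2 + 9*c*x + x^2
(4) = b^2 + 5*b
(5) = (-7*c + g)*(-4*c + g)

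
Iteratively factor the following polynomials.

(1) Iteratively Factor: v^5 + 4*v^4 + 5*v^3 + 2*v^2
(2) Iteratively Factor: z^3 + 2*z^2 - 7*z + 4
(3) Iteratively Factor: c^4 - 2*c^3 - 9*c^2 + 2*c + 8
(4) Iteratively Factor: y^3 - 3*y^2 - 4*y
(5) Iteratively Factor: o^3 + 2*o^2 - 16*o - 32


(1) = (v + 2)*(v^4 + 2*v^3 + v^2) = (v + 1)*(v + 2)*(v^3 + v^2) = v*(v + 1)*(v + 2)*(v^2 + v) = v^2*(v + 1)*(v + 2)*(v + 1)
(2) = (z + 4)*(z^2 - 2*z + 1) = (z - 1)*(z + 4)*(z - 1)
(3) = (c + 1)*(c^3 - 3*c^2 - 6*c + 8) = (c - 4)*(c + 1)*(c^2 + c - 2) = (c - 4)*(c - 1)*(c + 1)*(c + 2)
(4) = (y)*(y^2 - 3*y - 4) = y*(y + 1)*(y - 4)
(5) = (o - 4)*(o^2 + 6*o + 8) = (o - 4)*(o + 2)*(o + 4)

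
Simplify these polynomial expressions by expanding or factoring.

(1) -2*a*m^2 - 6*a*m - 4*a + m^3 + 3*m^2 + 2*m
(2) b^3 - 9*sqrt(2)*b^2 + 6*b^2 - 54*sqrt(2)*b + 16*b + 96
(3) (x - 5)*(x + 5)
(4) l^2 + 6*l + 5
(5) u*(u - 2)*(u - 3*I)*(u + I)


(1) = (-2*a + m)*(m + 1)*(m + 2)
(2) = (b + 6)*(b - 8*sqrt(2))*(b - sqrt(2))
(3) = x^2 - 25
(4) = (l + 1)*(l + 5)
(5) = u^4 - 2*u^3 - 2*I*u^3 + 3*u^2 + 4*I*u^2 - 6*u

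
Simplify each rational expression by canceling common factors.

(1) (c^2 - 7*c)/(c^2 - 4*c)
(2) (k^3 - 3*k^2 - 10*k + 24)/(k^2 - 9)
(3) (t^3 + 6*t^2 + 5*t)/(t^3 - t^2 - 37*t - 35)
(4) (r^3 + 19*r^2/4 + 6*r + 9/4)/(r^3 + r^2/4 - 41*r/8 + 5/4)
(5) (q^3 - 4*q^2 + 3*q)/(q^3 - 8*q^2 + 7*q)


(1) = (c - 7)/(c - 4)
(2) = (k^2 - 6*k + 8)/(k - 3)
(3) = t/(t - 7)
(4) = (8*r^3 + 38*r^2 + 48*r + 18)/(8*r^3 + 2*r^2 - 41*r + 10)
(5) = (q - 3)/(q - 7)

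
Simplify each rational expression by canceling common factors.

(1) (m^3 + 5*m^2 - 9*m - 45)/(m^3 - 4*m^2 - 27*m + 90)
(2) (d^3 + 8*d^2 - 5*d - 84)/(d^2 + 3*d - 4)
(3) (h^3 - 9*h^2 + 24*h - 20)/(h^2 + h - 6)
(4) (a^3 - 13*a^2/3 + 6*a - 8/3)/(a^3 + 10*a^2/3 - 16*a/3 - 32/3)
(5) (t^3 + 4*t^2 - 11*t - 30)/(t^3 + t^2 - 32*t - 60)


(1) = (m + 3)/(m - 6)
(2) = (d^2 + 4*d - 21)/(d - 1)
(3) = (h^2 - 7*h + 10)/(h + 3)
(4) = (3*a^2 - 7*a + 4)/(3*a^2 + 16*a + 16)
(5) = (t - 3)/(t - 6)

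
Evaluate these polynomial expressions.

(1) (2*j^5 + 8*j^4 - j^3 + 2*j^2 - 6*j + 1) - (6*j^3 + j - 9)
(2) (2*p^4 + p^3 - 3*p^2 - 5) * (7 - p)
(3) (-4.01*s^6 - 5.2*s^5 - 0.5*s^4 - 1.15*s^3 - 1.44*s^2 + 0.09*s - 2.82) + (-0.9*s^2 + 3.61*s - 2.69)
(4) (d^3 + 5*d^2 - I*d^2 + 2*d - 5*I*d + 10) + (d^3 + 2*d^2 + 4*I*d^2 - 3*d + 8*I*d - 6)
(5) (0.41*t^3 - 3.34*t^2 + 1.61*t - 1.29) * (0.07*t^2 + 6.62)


(1) = 2*j^5 + 8*j^4 - 7*j^3 + 2*j^2 - 7*j + 10
(2) = -2*p^5 + 13*p^4 + 10*p^3 - 21*p^2 + 5*p - 35
(3) = -4.01*s^6 - 5.2*s^5 - 0.5*s^4 - 1.15*s^3 - 2.34*s^2 + 3.7*s - 5.51
(4) = 2*d^3 + 7*d^2 + 3*I*d^2 - d + 3*I*d + 4
(5) = 0.0287*t^5 - 0.2338*t^4 + 2.8269*t^3 - 22.2011*t^2 + 10.6582*t - 8.5398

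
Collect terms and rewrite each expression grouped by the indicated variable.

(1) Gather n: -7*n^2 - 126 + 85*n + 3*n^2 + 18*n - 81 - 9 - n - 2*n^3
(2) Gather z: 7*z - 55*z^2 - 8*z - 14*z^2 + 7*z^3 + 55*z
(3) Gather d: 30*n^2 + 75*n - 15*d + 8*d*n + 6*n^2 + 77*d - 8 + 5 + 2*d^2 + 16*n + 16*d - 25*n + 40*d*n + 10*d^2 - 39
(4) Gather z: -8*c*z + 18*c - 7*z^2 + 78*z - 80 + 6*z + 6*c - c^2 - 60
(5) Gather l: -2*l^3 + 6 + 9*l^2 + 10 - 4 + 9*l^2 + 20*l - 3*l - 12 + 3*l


(1) = -2*n^3 - 4*n^2 + 102*n - 216
(2) = 7*z^3 - 69*z^2 + 54*z
(3) = 12*d^2 + d*(48*n + 78) + 36*n^2 + 66*n - 42
(4) = -c^2 + 24*c - 7*z^2 + z*(84 - 8*c) - 140
(5) = -2*l^3 + 18*l^2 + 20*l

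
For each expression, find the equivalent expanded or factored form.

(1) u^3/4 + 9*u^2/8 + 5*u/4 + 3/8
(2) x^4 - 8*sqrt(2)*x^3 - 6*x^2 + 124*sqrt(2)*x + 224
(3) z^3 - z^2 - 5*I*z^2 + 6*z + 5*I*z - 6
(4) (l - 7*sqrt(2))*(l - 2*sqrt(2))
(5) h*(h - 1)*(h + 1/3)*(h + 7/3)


(1) = (u/4 + 1/4)*(u + 1/2)*(u + 3)
(2) = (x - 7*sqrt(2))*(x - 4*sqrt(2))*(x + sqrt(2))*(x + 2*sqrt(2))
(3) = (z - 1)*(z - 6*I)*(z + I)
(4) = l^2 - 9*sqrt(2)*l + 28
(5) = h^4 + 5*h^3/3 - 17*h^2/9 - 7*h/9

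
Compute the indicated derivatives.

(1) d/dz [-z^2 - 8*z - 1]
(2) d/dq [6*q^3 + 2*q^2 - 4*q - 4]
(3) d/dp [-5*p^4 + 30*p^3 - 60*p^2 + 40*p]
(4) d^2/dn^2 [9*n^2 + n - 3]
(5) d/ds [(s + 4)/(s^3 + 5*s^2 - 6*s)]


(1) = -2*z - 8
(2) = 18*q^2 + 4*q - 4
(3) = -20*p^3 + 90*p^2 - 120*p + 40
(4) = 18
(5) = (s*(s^2 + 5*s - 6) - (s + 4)*(3*s^2 + 10*s - 6))/(s^2*(s^2 + 5*s - 6)^2)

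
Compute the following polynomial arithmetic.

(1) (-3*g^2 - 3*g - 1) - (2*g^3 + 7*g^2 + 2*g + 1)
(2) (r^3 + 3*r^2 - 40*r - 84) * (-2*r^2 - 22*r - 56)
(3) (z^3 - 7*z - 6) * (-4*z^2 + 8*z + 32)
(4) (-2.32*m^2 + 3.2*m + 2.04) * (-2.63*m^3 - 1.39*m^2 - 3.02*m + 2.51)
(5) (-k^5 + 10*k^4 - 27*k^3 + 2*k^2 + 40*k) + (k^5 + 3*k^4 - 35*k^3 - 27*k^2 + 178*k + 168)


(1) = -2*g^3 - 10*g^2 - 5*g - 2
(2) = -2*r^5 - 28*r^4 - 42*r^3 + 880*r^2 + 4088*r + 4704
(3) = -4*z^5 + 8*z^4 + 60*z^3 - 32*z^2 - 272*z - 192
(4) = 6.1016*m^5 - 5.1912*m^4 - 2.8068*m^3 - 18.3228*m^2 + 1.8712*m + 5.1204
(5) = 13*k^4 - 62*k^3 - 25*k^2 + 218*k + 168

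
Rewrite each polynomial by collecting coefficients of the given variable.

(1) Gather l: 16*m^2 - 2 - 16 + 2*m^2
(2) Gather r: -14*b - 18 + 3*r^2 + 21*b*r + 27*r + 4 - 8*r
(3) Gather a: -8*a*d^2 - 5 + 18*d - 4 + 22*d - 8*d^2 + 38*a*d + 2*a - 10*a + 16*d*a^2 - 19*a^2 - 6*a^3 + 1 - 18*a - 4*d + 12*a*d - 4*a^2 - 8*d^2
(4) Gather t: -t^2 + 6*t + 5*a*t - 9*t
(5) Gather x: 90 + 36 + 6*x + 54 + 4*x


(1) = 18*m^2 - 18
(2) = -14*b + 3*r^2 + r*(21*b + 19) - 14
(3) = -6*a^3 + a^2*(16*d - 23) + a*(-8*d^2 + 50*d - 26) - 16*d^2 + 36*d - 8
(4) = -t^2 + t*(5*a - 3)
(5) = 10*x + 180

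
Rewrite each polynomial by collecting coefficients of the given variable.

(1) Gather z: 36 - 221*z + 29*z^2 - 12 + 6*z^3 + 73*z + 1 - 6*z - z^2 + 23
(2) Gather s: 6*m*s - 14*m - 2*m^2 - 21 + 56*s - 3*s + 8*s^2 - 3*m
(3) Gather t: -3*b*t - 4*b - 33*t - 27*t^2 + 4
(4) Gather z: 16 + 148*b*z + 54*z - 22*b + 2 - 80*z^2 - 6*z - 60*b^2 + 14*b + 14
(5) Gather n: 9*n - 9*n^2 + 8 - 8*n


(1) = 6*z^3 + 28*z^2 - 154*z + 48
(2) = -2*m^2 - 17*m + 8*s^2 + s*(6*m + 53) - 21
(3) = -4*b - 27*t^2 + t*(-3*b - 33) + 4
(4) = -60*b^2 - 8*b - 80*z^2 + z*(148*b + 48) + 32
(5) = -9*n^2 + n + 8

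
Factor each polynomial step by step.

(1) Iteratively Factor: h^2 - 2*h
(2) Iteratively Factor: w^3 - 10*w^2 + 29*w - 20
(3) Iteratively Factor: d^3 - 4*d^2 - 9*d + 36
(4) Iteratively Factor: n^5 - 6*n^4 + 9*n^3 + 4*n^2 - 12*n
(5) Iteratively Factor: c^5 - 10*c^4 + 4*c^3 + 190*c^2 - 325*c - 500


(1) = (h - 2)*(h)
(2) = (w - 1)*(w^2 - 9*w + 20) = (w - 5)*(w - 1)*(w - 4)
(3) = (d - 3)*(d^2 - d - 12) = (d - 4)*(d - 3)*(d + 3)
(4) = (n - 2)*(n^4 - 4*n^3 + n^2 + 6*n) = n*(n - 2)*(n^3 - 4*n^2 + n + 6) = n*(n - 2)^2*(n^2 - 2*n - 3) = n*(n - 2)^2*(n + 1)*(n - 3)
(5) = (c + 4)*(c^4 - 14*c^3 + 60*c^2 - 50*c - 125) = (c - 5)*(c + 4)*(c^3 - 9*c^2 + 15*c + 25) = (c - 5)^2*(c + 4)*(c^2 - 4*c - 5) = (c - 5)^3*(c + 4)*(c + 1)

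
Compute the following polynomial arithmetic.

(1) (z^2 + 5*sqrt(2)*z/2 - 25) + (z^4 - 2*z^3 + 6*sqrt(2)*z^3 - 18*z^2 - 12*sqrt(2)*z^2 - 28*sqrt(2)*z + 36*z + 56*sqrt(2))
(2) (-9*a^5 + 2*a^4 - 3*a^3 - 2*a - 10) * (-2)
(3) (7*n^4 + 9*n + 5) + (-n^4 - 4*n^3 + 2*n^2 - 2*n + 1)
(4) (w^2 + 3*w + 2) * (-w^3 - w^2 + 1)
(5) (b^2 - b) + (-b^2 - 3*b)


(1) = z^4 - 2*z^3 + 6*sqrt(2)*z^3 - 17*z^2 - 12*sqrt(2)*z^2 - 51*sqrt(2)*z/2 + 36*z - 25 + 56*sqrt(2)
(2) = 18*a^5 - 4*a^4 + 6*a^3 + 4*a + 20
(3) = 6*n^4 - 4*n^3 + 2*n^2 + 7*n + 6
(4) = -w^5 - 4*w^4 - 5*w^3 - w^2 + 3*w + 2
(5) = -4*b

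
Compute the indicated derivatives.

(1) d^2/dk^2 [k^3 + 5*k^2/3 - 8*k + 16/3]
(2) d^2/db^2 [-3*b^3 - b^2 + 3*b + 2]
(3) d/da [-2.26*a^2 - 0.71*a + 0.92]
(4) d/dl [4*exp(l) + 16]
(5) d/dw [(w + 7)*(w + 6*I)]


(1) = 6*k + 10/3
(2) = -18*b - 2
(3) = -4.52*a - 0.71
(4) = 4*exp(l)
(5) = 2*w + 7 + 6*I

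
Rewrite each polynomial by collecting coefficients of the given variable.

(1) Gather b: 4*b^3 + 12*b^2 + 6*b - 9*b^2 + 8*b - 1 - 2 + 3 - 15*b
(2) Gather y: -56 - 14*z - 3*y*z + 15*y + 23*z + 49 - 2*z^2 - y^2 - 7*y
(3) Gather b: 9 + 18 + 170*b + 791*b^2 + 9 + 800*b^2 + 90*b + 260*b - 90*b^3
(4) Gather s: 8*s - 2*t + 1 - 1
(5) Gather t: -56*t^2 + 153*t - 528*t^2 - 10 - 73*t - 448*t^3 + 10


(1) = 4*b^3 + 3*b^2 - b
(2) = -y^2 + y*(8 - 3*z) - 2*z^2 + 9*z - 7
(3) = -90*b^3 + 1591*b^2 + 520*b + 36
(4) = 8*s - 2*t
(5) = -448*t^3 - 584*t^2 + 80*t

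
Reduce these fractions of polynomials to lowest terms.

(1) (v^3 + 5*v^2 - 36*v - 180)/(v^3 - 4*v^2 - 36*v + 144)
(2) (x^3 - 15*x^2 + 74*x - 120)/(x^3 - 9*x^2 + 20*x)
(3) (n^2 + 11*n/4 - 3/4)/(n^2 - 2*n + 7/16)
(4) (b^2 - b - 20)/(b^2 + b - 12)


(1) = (v + 5)/(v - 4)
(2) = (x - 6)/x
(3) = (4*n + 12)/(4*n - 7)
(4) = (b - 5)/(b - 3)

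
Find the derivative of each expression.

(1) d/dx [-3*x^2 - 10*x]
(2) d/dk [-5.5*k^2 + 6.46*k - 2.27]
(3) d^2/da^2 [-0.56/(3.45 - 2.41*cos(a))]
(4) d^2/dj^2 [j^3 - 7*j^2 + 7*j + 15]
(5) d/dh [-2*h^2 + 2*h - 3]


(1) = -6*x - 10
(2) = 6.46 - 11.0*k
(3) = (3.252536*sin(a)^2 - 4.65612*cos(a) + 3.252536)/(2.41*cos(a) - 3.45)^3
(4) = 6*j - 14
(5) = 2 - 4*h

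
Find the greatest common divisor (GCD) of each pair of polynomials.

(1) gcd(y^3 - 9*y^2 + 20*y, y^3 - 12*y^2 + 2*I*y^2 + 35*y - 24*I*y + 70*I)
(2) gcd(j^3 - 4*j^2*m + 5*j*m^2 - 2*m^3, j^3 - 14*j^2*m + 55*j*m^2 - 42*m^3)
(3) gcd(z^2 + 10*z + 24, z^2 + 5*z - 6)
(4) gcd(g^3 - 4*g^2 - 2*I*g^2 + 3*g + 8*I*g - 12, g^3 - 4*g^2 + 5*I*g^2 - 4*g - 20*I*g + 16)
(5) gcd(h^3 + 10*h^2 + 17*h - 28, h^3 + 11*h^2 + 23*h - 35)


(1) = y - 5
(2) = j - m
(3) = gcd((z + 4)*(z + 6), (z - 1)*(z + 6)) = z + 6
(4) = g^2 + g*(-4 + I) - 4*I
(5) = gcd((h - 1)*(h + 4)*(h + 7), (h - 1)*(h + 5)*(h + 7)) = h^2 + 6*h - 7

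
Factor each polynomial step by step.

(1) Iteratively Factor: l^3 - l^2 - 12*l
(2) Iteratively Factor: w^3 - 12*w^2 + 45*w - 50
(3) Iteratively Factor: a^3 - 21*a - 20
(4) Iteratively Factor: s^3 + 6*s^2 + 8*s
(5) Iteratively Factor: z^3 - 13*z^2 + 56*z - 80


(1) = (l)*(l^2 - l - 12) = l*(l - 4)*(l + 3)
(2) = (w - 2)*(w^2 - 10*w + 25) = (w - 5)*(w - 2)*(w - 5)
(3) = (a + 4)*(a^2 - 4*a - 5) = (a - 5)*(a + 4)*(a + 1)
(4) = (s + 4)*(s^2 + 2*s) = (s + 2)*(s + 4)*(s)
(5) = (z - 5)*(z^2 - 8*z + 16) = (z - 5)*(z - 4)*(z - 4)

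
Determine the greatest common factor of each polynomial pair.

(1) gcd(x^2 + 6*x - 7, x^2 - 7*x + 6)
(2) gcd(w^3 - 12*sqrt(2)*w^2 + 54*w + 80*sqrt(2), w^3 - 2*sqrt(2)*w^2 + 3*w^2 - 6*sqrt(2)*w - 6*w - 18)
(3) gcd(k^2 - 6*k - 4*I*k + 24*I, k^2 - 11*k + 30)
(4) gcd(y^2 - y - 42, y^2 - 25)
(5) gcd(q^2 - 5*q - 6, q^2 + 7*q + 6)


(1) = gcd((x - 1)*(x + 7), (x - 6)*(x - 1)) = x - 1
(2) = w + sqrt(2)
(3) = gcd((k - 6)*(k - 4*I), (k - 6)*(k - 5)) = k - 6
(4) = gcd((y - 7)*(y + 6), (y - 5)*(y + 5)) = 1
(5) = gcd((q - 6)*(q + 1), (q + 1)*(q + 6)) = q + 1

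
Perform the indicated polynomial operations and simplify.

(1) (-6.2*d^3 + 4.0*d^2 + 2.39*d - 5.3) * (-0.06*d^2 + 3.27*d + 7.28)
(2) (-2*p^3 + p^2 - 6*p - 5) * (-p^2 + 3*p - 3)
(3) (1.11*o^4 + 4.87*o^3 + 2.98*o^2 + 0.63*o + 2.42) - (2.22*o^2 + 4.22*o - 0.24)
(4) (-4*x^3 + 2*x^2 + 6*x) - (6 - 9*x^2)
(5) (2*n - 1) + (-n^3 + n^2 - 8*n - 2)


(1) = 0.372*d^5 - 20.514*d^4 - 32.1994*d^3 + 37.2533*d^2 + 0.0682*d - 38.584
(2) = 2*p^5 - 7*p^4 + 15*p^3 - 16*p^2 + 3*p + 15
(3) = 1.11*o^4 + 4.87*o^3 + 0.76*o^2 - 3.59*o + 2.66
(4) = -4*x^3 + 11*x^2 + 6*x - 6
(5) = -n^3 + n^2 - 6*n - 3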